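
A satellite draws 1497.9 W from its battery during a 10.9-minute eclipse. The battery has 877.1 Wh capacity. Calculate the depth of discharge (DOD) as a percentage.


E_used = P * t / 60 = 1497.9 * 10.9 / 60 = 272.1185 Wh
DOD = E_used / E_total * 100 = 272.1185 / 877.1 * 100
DOD = 31.0248 %

31.0248 %


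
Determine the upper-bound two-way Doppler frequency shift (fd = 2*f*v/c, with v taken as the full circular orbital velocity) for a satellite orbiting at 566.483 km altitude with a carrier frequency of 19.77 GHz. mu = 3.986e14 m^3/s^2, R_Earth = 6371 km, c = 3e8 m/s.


r = 6.937483e+06 m
v = sqrt(mu/r) = 7579.9734 m/s (worst-case radial velocity)
f = 19.77 GHz = 1.977e+10 Hz
fd = 2*f*v/c = 2*1.977e+10*7579.9734/3.0e+08
fd = 999040.4933 Hz

999040.4933 Hz


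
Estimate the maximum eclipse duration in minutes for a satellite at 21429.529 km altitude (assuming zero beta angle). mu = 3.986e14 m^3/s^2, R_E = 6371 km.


r = 27800.5290 km
T = 768.8464 min
Eclipse fraction = arcsin(R_E/r)/pi = arcsin(6371.0000/27800.5290)/pi
= arcsin(0.2291683)/pi = 0.07360062
Eclipse duration = 0.07360062 * 768.8464 = 56.5876 min

56.5876 minutes


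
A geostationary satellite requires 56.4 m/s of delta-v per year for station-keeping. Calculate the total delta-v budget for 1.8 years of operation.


dV = rate * years = 56.4 * 1.8
dV = 101.5200 m/s

101.5200 m/s


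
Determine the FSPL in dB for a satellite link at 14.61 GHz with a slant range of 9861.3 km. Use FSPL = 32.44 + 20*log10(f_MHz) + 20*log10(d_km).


f = 14.61 GHz = 14610.0000 MHz
d = 9861.3 km
FSPL = 32.44 + 20*log10(14610.0000) + 20*log10(9861.3)
FSPL = 32.44 + 83.2930 + 79.8787
FSPL = 195.6117 dB

195.6117 dB


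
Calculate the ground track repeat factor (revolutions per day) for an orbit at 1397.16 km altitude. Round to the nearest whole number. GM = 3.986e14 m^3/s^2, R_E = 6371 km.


r = 7.76816e+06 m
T = 2*pi*sqrt(r^3/mu) = 6813.7856 s = 113.5631 min
revs/day = 1440 / 113.5631 = 12.6802
Rounded: 13 revolutions per day

13 revolutions per day


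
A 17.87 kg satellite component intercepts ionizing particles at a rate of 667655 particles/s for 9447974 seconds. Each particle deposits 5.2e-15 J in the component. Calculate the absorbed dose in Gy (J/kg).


Total energy deposited = rate * time * E_per
  = 667655 * 9447974 * 5.2e-15 = 0.03280153 J
Dose = E_total / mass = 0.03280153 / 17.87
Dose = 0.001835564 Gy

0.0018 Gy


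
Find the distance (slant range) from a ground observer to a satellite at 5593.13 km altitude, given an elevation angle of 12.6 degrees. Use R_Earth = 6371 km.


h = 5593.13 km, el = 12.6 deg
d = -R_E*sin(el) + sqrt((R_E*sin(el))^2 + 2*R_E*h + h^2)
d = -6371.0000*sin(0.2199115) + sqrt((6371.0000*0.2181432)^2 + 2*6371.0000*5593.13 + 5593.13^2)
d = 8831.8670 km

8831.8670 km


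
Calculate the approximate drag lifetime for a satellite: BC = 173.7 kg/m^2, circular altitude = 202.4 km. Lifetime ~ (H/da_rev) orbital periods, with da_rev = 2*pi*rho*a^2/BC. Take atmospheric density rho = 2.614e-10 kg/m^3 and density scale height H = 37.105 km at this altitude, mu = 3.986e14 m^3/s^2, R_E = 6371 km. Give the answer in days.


a = R_E + alt = 6573.4000 km = 6.5734e+06 m
da_rev = 2*pi*rho*a^2/BC = 2*pi*2.614e-10*(6.5734e+06)^2/173.7 = 408.569322 m per revolution
N = H/da_rev = 37105.0000 m / 408.569322 m = 90.8169 revolutions
P = 2*pi*sqrt(a^3/mu) = 5303.9120 s
lifetime = N*P = 90.8169 * 5303.9120 = 481684.8574 s = 5.5751 days

5.5751 days


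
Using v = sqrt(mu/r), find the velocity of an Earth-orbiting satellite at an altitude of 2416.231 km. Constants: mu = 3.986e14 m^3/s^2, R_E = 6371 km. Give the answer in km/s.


r = R_E + alt = 6371.0 + 2416.231 = 8787.2310 km = 8.787231e+06 m
v = sqrt(mu/r) = sqrt(3.986e14 / 8.787231e+06) = 6735.0779 m/s = 6.7351 km/s

6.7351 km/s


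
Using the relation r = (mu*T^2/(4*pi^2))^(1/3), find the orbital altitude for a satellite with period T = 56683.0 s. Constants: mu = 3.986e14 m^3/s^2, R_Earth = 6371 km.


T = 56683.0 s
r = (mu*T^2/(4*pi^2))^(1/3) = (3.986e14 * 56683.0^2 / (4*pi^2))^(1/3)
r = 3.1892929e+07 m = 31892.9289 km
alt = r - R_E = 31892.9289 - 6371 = 25521.9289 km

25521.9289 km


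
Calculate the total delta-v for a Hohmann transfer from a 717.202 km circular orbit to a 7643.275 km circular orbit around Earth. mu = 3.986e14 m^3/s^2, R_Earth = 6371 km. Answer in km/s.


r1 = 7088.2020 km = 7.088202e+06 m
r2 = 14014.2750 km = 1.4014275e+07 m
dv1 = sqrt(mu/r1)*(sqrt(2*r2/(r1+r2)) - 1) = 1143.4443 m/s
dv2 = sqrt(mu/r2)*(1 - sqrt(2*r1/(r1+r2))) = 961.9546 m/s
total dv = |dv1| + |dv2| = 1143.4443 + 961.9546 = 2105.3988 m/s = 2.1054 km/s

2.1054 km/s


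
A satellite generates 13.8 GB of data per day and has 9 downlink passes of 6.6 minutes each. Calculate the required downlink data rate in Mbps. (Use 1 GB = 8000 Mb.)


total contact time = 9 * 6.6 * 60 = 3564.0000 s
data = 13.8 GB = 110400.0000 Mb
rate = 110400.0000 / 3564.0000 = 30.9764 Mbps

30.9764 Mbps


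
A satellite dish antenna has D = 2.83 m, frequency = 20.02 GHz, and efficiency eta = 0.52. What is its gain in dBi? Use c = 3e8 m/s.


lambda = c/f = 3e8 / 2.002e+10 = 0.01498501 m
G = eta*(pi*D/lambda)^2 = 0.52*(pi*2.83/0.01498501)^2
G = 183046.5707 (linear)
G = 10*log10(183046.5707) = 52.6256 dBi

52.6256 dBi


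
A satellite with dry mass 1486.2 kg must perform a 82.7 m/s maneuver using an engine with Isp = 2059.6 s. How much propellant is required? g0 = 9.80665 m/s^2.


ve = Isp * g0 = 2059.6 * 9.80665 = 20197.776340 m/s
mass ratio = exp(dv/ve) = exp(82.7/20197.776340) = 1.00410290
m_prop = m_dry * (mr - 1) = 1486.2 * (1.00410290 - 1)
m_prop = 6.0977 kg

6.0977 kg


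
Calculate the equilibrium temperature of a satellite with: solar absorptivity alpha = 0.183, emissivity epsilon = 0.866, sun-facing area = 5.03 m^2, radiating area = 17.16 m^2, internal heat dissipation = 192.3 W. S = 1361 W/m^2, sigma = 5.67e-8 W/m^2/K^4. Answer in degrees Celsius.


Numerator = alpha*S*A_sun + Q_int = 0.183*1361*5.03 + 192.3 = 1445.0869 W
Denominator = eps*sigma*A_rad = 0.866*5.67e-8*17.16 = 8.4259375e-07 W/K^4
T^4 = 1.7150458e+09 K^4
T = 203.5021 K = -69.6479 C

-69.6479 degrees Celsius


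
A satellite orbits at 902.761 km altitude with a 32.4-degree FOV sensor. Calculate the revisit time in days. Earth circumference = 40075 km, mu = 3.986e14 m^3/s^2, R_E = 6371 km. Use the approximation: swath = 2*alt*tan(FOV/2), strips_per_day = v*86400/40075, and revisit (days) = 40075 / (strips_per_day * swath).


swath = 2*902.761*tan(0.2827433) = 524.5526 km
v = sqrt(mu/r) = 7402.6827 m/s = 7.4027 km/s
strips/day = v*86400/40075 = 7.4027*86400/40075 = 15.9599
coverage/day = strips * swath = 15.9599 * 524.5526 = 8371.7917 km
revisit = 40075 / 8371.7917 = 4.7869 days

4.7869 days


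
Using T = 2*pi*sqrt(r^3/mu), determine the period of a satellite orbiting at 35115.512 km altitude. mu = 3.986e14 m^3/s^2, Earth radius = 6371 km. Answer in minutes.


r = 41486.5120 km = 4.1486512e+07 m
T = 2*pi*sqrt(r^3/mu) = 2*pi*sqrt(7.1403709e+22 / 3.986e14)
T = 84095.2770 s = 1401.5879 min

1401.5879 minutes


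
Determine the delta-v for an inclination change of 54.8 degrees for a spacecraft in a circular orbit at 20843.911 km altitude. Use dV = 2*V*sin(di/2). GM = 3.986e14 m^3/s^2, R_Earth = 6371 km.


r = 27214.9110 km = 2.7214911e+07 m
V = sqrt(mu/r) = 3827.0593 m/s
di = 54.8 deg = 0.9564404 rad
dV = 2*V*sin(di/2) = 2*3827.0593*sin(0.4782202)
dV = 3522.4237 m/s = 3.5224 km/s

3.5224 km/s


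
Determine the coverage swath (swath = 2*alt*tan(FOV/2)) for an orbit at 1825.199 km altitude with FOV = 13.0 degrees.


FOV = 13.0 deg = 0.2268928 rad
swath = 2 * alt * tan(FOV/2) = 2 * 1825.199 * tan(0.1134464)
swath = 2 * 1825.199 * 0.1139356
swath = 415.9103 km

415.9103 km


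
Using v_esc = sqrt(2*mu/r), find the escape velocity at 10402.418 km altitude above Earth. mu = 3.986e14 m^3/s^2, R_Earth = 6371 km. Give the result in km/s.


r = 6371.0 + 10402.418 = 16773.4180 km = 1.6773418e+07 m
v_esc = sqrt(2*mu/r) = sqrt(2*3.986e14 / 1.6773418e+07)
v_esc = 6894.0251 m/s = 6.8940 km/s

6.8940 km/s


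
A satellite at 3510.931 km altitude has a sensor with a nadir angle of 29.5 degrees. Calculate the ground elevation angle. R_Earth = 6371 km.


r = R_E + alt = 9881.9310 km
Law of sines in the satellite / Earth-center / ground-point triangle:
  sin(nadir)/R_E = sin(90 + el)/r  =>  cos(el) = (r/R_E)*sin(nadir)
cos(el) = (9881.9310 / 6371.0000) * sin(29.5 deg) = 0.7637884
el = arccos(0.7637884) = 40.2007 deg
(Earth-central angle = 90 - nadir - el = 20.2993 deg)

40.2007 degrees


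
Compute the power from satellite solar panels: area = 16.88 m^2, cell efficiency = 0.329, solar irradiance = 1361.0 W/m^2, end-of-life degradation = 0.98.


P = area * eta * S * degradation
P = 16.88 * 0.329 * 1361.0 * 0.98
P = 7407.1739 W

7407.1739 W


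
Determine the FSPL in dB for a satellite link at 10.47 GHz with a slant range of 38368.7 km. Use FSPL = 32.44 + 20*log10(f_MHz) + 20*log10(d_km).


f = 10.47 GHz = 10470.0000 MHz
d = 38368.7 km
FSPL = 32.44 + 20*log10(10470.0000) + 20*log10(38368.7)
FSPL = 32.44 + 80.3989 + 91.6795
FSPL = 204.5185 dB

204.5185 dB


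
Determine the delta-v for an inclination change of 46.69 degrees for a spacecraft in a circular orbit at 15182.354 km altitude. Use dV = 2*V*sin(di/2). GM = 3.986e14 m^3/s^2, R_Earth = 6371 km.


r = 21553.3540 km = 2.1553354e+07 m
V = sqrt(mu/r) = 4300.4234 m/s
di = 46.69 deg = 0.8148942 rad
dV = 2*V*sin(di/2) = 2*4300.4234*sin(0.4074471)
dV = 3408.2294 m/s = 3.4082 km/s

3.4082 km/s


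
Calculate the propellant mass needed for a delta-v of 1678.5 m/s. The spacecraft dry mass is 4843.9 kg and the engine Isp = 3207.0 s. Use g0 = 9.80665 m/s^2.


ve = Isp * g0 = 3207.0 * 9.80665 = 31449.926550 m/s
mass ratio = exp(dv/ve) = exp(1678.5/31449.926550) = 1.05482044
m_prop = m_dry * (mr - 1) = 4843.9 * (1.05482044 - 1)
m_prop = 265.5447 kg

265.5447 kg


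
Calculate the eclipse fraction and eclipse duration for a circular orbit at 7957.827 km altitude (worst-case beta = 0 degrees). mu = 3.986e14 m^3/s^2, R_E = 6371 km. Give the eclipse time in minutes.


r = 14328.8270 km
T = 284.4958 min
Eclipse fraction = arcsin(R_E/r)/pi = arcsin(6371.0000/14328.8270)/pi
= arcsin(0.4446282)/pi = 0.1466642
Eclipse duration = 0.1466642 * 284.4958 = 41.7253 min

41.7253 minutes


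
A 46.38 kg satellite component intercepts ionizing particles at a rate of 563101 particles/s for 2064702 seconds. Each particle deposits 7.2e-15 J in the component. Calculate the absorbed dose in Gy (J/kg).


Total energy deposited = rate * time * E_per
  = 563101 * 2064702 * 7.2e-15 = 0.008370977 J
Dose = E_total / mass = 0.008370977 / 46.38
Dose = 1.8048679e-04 Gy

1.8049e-04 Gy


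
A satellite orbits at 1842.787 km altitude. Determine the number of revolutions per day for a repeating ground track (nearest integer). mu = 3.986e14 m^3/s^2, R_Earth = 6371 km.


r = 8.213787e+06 m
T = 2*pi*sqrt(r^3/mu) = 7408.4333 s = 123.4739 min
revs/day = 1440 / 123.4739 = 11.6624
Rounded: 12 revolutions per day

12 revolutions per day


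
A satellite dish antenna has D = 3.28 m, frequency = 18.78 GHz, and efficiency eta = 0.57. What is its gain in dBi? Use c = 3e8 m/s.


lambda = c/f = 3e8 / 1.878e+10 = 0.01597444 m
G = eta*(pi*D/lambda)^2 = 0.57*(pi*3.28/0.01597444)^2
G = 237176.1172 (linear)
G = 10*log10(237176.1172) = 53.7507 dBi

53.7507 dBi


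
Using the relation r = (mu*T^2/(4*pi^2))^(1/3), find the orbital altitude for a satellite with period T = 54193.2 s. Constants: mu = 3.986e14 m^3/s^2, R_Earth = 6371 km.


T = 54193.2 s
r = (mu*T^2/(4*pi^2))^(1/3) = (3.986e14 * 54193.2^2 / (4*pi^2))^(1/3)
r = 3.0952024e+07 m = 30952.0237 km
alt = r - R_E = 30952.0237 - 6371 = 24581.0237 km

24581.0237 km


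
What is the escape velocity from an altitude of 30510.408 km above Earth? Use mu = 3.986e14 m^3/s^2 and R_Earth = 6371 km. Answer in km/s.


r = 6371.0 + 30510.408 = 36881.4080 km = 3.6881408e+07 m
v_esc = sqrt(2*mu/r) = sqrt(2*3.986e14 / 3.6881408e+07)
v_esc = 4649.2179 m/s = 4.6492 km/s

4.6492 km/s


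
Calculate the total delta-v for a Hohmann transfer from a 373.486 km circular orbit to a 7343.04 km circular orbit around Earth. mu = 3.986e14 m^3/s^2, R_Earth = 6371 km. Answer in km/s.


r1 = 6744.4860 km = 6.744486e+06 m
r2 = 13714.0400 km = 1.371404e+07 m
dv1 = sqrt(mu/r1)*(sqrt(2*r2/(r1+r2)) - 1) = 1213.6660 m/s
dv2 = sqrt(mu/r2)*(1 - sqrt(2*r1/(r1+r2))) = 1013.5848 m/s
total dv = |dv1| + |dv2| = 1213.6660 + 1013.5848 = 2227.2508 m/s = 2.2273 km/s

2.2273 km/s


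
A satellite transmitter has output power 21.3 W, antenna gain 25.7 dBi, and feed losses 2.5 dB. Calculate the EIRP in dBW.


Pt = 21.3 W = 13.2838 dBW
EIRP = Pt_dBW + Gt - losses = 13.2838 + 25.7 - 2.5 = 36.4838 dBW

36.4838 dBW


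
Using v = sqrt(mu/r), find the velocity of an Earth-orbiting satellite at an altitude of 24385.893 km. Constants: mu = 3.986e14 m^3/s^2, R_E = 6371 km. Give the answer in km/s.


r = R_E + alt = 6371.0 + 24385.893 = 30756.8930 km = 3.0756893e+07 m
v = sqrt(mu/r) = sqrt(3.986e14 / 3.0756893e+07) = 3599.9579 m/s = 3.6000 km/s

3.6000 km/s


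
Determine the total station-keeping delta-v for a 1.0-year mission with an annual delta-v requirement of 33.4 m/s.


dV = rate * years = 33.4 * 1.0
dV = 33.4000 m/s

33.4000 m/s


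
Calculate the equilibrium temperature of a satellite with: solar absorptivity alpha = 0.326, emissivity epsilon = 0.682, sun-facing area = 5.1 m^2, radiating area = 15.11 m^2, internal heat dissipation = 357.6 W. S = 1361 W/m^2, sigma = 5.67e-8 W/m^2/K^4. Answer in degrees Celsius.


Numerator = alpha*S*A_sun + Q_int = 0.326*1361*5.1 + 357.6 = 2620.3986 W
Denominator = eps*sigma*A_rad = 0.682*5.67e-8*15.11 = 5.8429463e-07 W/K^4
T^4 = 4.4847213e+09 K^4
T = 258.7819 K = -14.3681 C

-14.3681 degrees Celsius


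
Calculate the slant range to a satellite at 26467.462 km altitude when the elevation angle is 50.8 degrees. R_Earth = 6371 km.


h = 26467.462 km, el = 50.8 deg
d = -R_E*sin(el) + sqrt((R_E*sin(el))^2 + 2*R_E*h + h^2)
d = -6371.0000*sin(0.8866273) + sqrt((6371.0000*0.7749445)^2 + 2*6371.0000*26467.462 + 26467.462^2)
d = 27653.4808 km

27653.4808 km


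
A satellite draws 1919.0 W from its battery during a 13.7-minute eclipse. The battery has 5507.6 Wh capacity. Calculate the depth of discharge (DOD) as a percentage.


E_used = P * t / 60 = 1919.0 * 13.7 / 60 = 438.1717 Wh
DOD = E_used / E_total * 100 = 438.1717 / 5507.6 * 100
DOD = 7.9558 %

7.9558 %


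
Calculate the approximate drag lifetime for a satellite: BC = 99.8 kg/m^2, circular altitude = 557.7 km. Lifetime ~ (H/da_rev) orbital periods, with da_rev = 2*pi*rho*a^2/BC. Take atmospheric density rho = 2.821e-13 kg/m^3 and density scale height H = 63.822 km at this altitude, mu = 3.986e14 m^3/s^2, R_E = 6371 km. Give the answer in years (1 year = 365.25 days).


a = R_E + alt = 6928.7000 km = 6.9287e+06 m
da_rev = 2*pi*rho*a^2/BC = 2*pi*2.821e-13*(6.9287e+06)^2/99.8 = 0.85262081 m per revolution
N = H/da_rev = 63822.0000 m / 0.85262081 m = 74853.9084 revolutions
P = 2*pi*sqrt(a^3/mu) = 5739.6956 s
lifetime = N*P = 74853.9084 * 5739.6956 = 4.2963865e+08 s = 4972.6695 days
years = 4972.6695 / 365.25 = 13.6144 years

13.6144 years


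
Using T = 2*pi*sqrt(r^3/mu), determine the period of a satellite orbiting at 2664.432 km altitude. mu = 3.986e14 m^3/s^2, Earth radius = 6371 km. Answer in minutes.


r = 9035.4320 km = 9.035432e+06 m
T = 2*pi*sqrt(r^3/mu) = 2*pi*sqrt(7.3764392e+20 / 3.986e14)
T = 8547.4113 s = 142.4569 min

142.4569 minutes


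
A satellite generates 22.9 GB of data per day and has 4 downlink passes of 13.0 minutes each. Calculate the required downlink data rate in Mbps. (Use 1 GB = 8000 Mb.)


total contact time = 4 * 13.0 * 60 = 3120.0000 s
data = 22.9 GB = 183200.0000 Mb
rate = 183200.0000 / 3120.0000 = 58.7179 Mbps

58.7179 Mbps


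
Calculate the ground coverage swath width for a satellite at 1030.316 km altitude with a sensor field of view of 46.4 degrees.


FOV = 46.4 deg = 0.8098328 rad
swath = 2 * alt * tan(FOV/2) = 2 * 1030.316 * tan(0.4049164)
swath = 2 * 1030.316 * 0.4286005
swath = 883.1880 km

883.1880 km


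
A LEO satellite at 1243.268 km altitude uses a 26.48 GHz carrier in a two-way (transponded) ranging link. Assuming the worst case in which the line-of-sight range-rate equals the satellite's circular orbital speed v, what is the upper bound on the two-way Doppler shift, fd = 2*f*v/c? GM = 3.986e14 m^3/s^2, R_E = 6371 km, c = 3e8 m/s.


r = 7.614268e+06 m
v = sqrt(mu/r) = 7235.2671 m/s (worst-case radial velocity)
f = 26.48 GHz = 2.648e+10 Hz
fd = 2*f*v/c = 2*2.648e+10*7235.2671/3.0e+08
fd = 1.2772658e+06 Hz

1.2773e+06 Hz


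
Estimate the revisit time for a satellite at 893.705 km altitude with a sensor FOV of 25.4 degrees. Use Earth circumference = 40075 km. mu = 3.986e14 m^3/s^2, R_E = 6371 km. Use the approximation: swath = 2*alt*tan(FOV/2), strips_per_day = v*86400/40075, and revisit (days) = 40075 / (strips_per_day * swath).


swath = 2*893.705*tan(0.2216568) = 402.8102 km
v = sqrt(mu/r) = 7407.2952 m/s = 7.4073 km/s
strips/day = v*86400/40075 = 7.4073*86400/40075 = 15.9698
coverage/day = strips * swath = 15.9698 * 402.8102 = 6432.8047 km
revisit = 40075 / 6432.8047 = 6.2298 days

6.2298 days


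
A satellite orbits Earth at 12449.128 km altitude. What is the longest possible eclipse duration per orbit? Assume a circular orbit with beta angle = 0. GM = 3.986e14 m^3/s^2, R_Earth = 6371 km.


r = 18820.1280 km
T = 428.2465 min
Eclipse fraction = arcsin(R_E/r)/pi = arcsin(6371.0000/18820.1280)/pi
= arcsin(0.3385205)/pi = 0.1099265
Eclipse duration = 0.1099265 * 428.2465 = 47.0756 min

47.0756 minutes


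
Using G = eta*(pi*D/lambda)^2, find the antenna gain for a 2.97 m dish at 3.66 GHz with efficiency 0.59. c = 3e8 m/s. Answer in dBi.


lambda = c/f = 3e8 / 3.66e+09 = 0.08196721 m
G = eta*(pi*D/lambda)^2 = 0.59*(pi*2.97/0.08196721)^2
G = 7645.1202 (linear)
G = 10*log10(7645.1202) = 38.8338 dBi

38.8338 dBi


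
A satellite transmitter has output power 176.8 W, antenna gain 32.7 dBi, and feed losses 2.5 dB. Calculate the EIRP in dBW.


Pt = 176.8 W = 22.4748 dBW
EIRP = Pt_dBW + Gt - losses = 22.4748 + 32.7 - 2.5 = 52.6748 dBW

52.6748 dBW


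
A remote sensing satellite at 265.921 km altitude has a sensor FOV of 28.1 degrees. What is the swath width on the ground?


FOV = 28.1 deg = 0.4904375 rad
swath = 2 * alt * tan(FOV/2) = 2 * 265.921 * tan(0.2452188)
swath = 2 * 265.921 * 0.2502551
swath = 133.0962 km

133.0962 km


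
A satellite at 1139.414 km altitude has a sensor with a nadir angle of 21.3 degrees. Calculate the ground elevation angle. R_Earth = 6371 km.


r = R_E + alt = 7510.4140 km
Law of sines in the satellite / Earth-center / ground-point triangle:
  sin(nadir)/R_E = sin(90 + el)/r  =>  cos(el) = (r/R_E)*sin(nadir)
cos(el) = (7510.4140 / 6371.0000) * sin(21.3 deg) = 0.4282165
el = arccos(0.4282165) = 64.6456 deg
(Earth-central angle = 90 - nadir - el = 4.0544 deg)

64.6456 degrees


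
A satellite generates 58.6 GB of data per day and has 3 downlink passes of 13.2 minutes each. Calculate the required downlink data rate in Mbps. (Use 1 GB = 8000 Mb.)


total contact time = 3 * 13.2 * 60 = 2376.0000 s
data = 58.6 GB = 468800.0000 Mb
rate = 468800.0000 / 2376.0000 = 197.3064 Mbps

197.3064 Mbps


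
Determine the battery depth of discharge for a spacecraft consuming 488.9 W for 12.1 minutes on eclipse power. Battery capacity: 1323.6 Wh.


E_used = P * t / 60 = 488.9 * 12.1 / 60 = 98.5948 Wh
DOD = E_used / E_total * 100 = 98.5948 / 1323.6 * 100
DOD = 7.4490 %

7.4490 %


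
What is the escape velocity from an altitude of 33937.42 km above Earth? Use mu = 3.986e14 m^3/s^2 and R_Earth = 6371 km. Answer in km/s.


r = 6371.0 + 33937.42 = 40308.4200 km = 4.030842e+07 m
v_esc = sqrt(2*mu/r) = sqrt(2*3.986e14 / 4.030842e+07)
v_esc = 4447.1907 m/s = 4.4472 km/s

4.4472 km/s


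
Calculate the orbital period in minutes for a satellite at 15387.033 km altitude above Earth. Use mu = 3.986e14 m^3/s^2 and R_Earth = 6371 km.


r = 21758.0330 km = 2.1758033e+07 m
T = 2*pi*sqrt(r^3/mu) = 2*pi*sqrt(1.0300514e+22 / 3.986e14)
T = 31940.4233 s = 532.3404 min

532.3404 minutes


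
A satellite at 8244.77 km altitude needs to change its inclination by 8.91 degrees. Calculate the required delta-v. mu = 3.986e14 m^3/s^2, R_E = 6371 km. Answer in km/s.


r = 14615.7700 km = 1.461577e+07 m
V = sqrt(mu/r) = 5222.2517 m/s
di = 8.91 deg = 0.1555088 rad
dV = 2*V*sin(di/2) = 2*5222.2517*sin(0.07775442)
dV = 811.2882 m/s = 0.8112882 km/s

0.8113 km/s


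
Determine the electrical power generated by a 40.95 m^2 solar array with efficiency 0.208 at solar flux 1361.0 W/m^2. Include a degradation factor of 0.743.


P = area * eta * S * degradation
P = 40.95 * 0.208 * 1361.0 * 0.743
P = 8613.1930 W

8613.1930 W


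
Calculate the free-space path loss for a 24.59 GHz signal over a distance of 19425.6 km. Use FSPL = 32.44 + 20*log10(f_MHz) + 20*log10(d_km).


f = 24.59 GHz = 24590.0000 MHz
d = 19425.6 km
FSPL = 32.44 + 20*log10(24590.0000) + 20*log10(19425.6)
FSPL = 32.44 + 87.8152 + 85.7675
FSPL = 206.0227 dB

206.0227 dB


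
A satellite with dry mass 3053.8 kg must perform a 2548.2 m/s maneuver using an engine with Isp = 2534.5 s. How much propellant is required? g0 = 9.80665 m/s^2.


ve = Isp * g0 = 2534.5 * 9.80665 = 24854.954425 m/s
mass ratio = exp(dv/ve) = exp(2548.2/24854.954425) = 1.10796258
m_prop = m_dry * (mr - 1) = 3053.8 * (1.10796258 - 1)
m_prop = 329.6961 kg

329.6961 kg


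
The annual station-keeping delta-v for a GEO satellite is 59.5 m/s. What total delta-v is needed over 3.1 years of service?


dV = rate * years = 59.5 * 3.1
dV = 184.4500 m/s

184.4500 m/s


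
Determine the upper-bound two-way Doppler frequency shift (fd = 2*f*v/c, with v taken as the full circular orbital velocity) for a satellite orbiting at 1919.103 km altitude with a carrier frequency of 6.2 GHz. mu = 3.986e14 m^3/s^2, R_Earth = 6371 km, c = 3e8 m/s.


r = 8.290103e+06 m
v = sqrt(mu/r) = 6934.0774 m/s (worst-case radial velocity)
f = 6.2 GHz = 6.2e+09 Hz
fd = 2*f*v/c = 2*6.2e+09*6934.0774/3.0e+08
fd = 286608.5318 Hz

286608.5318 Hz


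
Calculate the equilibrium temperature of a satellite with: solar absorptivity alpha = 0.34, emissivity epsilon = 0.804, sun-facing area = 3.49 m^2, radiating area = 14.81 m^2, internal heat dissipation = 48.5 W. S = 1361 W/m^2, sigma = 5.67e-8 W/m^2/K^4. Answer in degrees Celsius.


Numerator = alpha*S*A_sun + Q_int = 0.34*1361*3.49 + 48.5 = 1663.4626 W
Denominator = eps*sigma*A_rad = 0.804*5.67e-8*14.81 = 6.7514051e-07 W/K^4
T^4 = 2.4638762e+09 K^4
T = 222.7946 K = -50.3554 C

-50.3554 degrees Celsius


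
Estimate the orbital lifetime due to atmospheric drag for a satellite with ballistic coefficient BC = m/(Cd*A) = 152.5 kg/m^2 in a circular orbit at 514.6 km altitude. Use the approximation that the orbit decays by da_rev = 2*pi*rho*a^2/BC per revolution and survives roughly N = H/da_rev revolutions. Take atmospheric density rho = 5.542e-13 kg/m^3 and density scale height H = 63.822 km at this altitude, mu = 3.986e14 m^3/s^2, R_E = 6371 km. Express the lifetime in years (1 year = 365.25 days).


a = R_E + alt = 6885.6000 km = 6.8856e+06 m
da_rev = 2*pi*rho*a^2/BC = 2*pi*5.542e-13*(6.8856e+06)^2/152.5 = 1.082580 m per revolution
N = H/da_rev = 63822.0000 m / 1.082580 m = 58953.5936 revolutions
P = 2*pi*sqrt(a^3/mu) = 5686.2232 s
lifetime = N*P = 58953.5936 * 5686.2232 = 3.3522329e+08 s = 3879.8992 days
years = 3879.8992 / 365.25 = 10.6226 years

10.6226 years


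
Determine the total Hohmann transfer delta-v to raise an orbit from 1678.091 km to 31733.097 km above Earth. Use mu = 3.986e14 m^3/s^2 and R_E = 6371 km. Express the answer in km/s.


r1 = 8049.0910 km = 8.049091e+06 m
r2 = 38104.0970 km = 3.8104097e+07 m
dv1 = sqrt(mu/r1)*(sqrt(2*r2/(r1+r2)) - 1) = 2005.5150 m/s
dv2 = sqrt(mu/r2)*(1 - sqrt(2*r1/(r1+r2))) = 1324.1559 m/s
total dv = |dv1| + |dv2| = 2005.5150 + 1324.1559 = 3329.6709 m/s = 3.3297 km/s

3.3297 km/s


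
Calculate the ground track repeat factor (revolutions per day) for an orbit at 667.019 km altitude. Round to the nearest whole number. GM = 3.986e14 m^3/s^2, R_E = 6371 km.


r = 7.038019e+06 m
T = 2*pi*sqrt(r^3/mu) = 5876.0688 s = 97.9345 min
revs/day = 1440 / 97.9345 = 14.7037
Rounded: 15 revolutions per day

15 revolutions per day


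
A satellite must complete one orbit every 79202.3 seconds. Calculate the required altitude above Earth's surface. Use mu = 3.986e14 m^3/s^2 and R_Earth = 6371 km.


T = 79202.3 s
r = (mu*T^2/(4*pi^2))^(1/3) = (3.986e14 * 79202.3^2 / (4*pi^2))^(1/3)
r = 3.9861262e+07 m = 39861.2624 km
alt = r - R_E = 39861.2624 - 6371 = 33490.2624 km

33490.2624 km


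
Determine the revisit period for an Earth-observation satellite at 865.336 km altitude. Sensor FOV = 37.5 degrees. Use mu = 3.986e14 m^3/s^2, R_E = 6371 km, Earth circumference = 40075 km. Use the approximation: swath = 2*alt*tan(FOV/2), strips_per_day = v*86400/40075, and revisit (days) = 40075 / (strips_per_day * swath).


swath = 2*865.336*tan(0.3272492) = 587.4840 km
v = sqrt(mu/r) = 7421.8007 m/s = 7.4218 km/s
strips/day = v*86400/40075 = 7.4218*86400/40075 = 16.0011
coverage/day = strips * swath = 16.0011 * 587.4840 = 9400.3825 km
revisit = 40075 / 9400.3825 = 4.2631 days

4.2631 days


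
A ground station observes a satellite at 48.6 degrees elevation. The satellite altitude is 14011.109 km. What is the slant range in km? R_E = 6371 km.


h = 14011.109 km, el = 48.6 deg
d = -R_E*sin(el) + sqrt((R_E*sin(el))^2 + 2*R_E*h + h^2)
d = -6371.0000*sin(0.84823) + sqrt((6371.0000*0.7501111)^2 + 2*6371.0000*14011.109 + 14011.109^2)
d = 15162.9370 km

15162.9370 km


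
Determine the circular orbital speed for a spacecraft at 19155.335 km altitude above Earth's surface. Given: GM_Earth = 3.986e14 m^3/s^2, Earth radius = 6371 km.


r = R_E + alt = 6371.0 + 19155.335 = 25526.3350 km = 2.5526335e+07 m
v = sqrt(mu/r) = sqrt(3.986e14 / 2.5526335e+07) = 3951.6131 m/s = 3.9516 km/s

3.9516 km/s


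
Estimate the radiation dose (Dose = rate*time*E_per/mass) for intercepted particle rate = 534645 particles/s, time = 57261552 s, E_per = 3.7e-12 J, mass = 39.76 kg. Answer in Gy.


Total energy deposited = rate * time * E_per
  = 534645 * 57261552 * 3.7e-12 = 113.2740 J
Dose = E_total / mass = 113.2740 / 39.76
Dose = 2.8489 Gy

2.8489 Gy


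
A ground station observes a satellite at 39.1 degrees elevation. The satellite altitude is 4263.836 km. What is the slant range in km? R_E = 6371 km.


h = 4263.836 km, el = 39.1 deg
d = -R_E*sin(el) + sqrt((R_E*sin(el))^2 + 2*R_E*h + h^2)
d = -6371.0000*sin(0.6824237) + sqrt((6371.0000*0.6306758)^2 + 2*6371.0000*4263.836 + 4263.836^2)
d = 5397.6272 km

5397.6272 km


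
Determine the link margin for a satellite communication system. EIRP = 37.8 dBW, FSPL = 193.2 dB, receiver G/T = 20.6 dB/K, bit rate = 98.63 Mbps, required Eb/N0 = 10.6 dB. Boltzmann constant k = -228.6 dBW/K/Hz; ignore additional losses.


C/N0 = EIRP - FSPL + G/T - k = 37.8 - 193.2 + 20.6 - (-228.6)
C/N0 = 93.8000 dB-Hz
R_b = 98.63 Mbps = 9.863e+07 bps -> 10*log10(R_b) = 79.9401 dB-Hz
Eb/N0 = C/N0 - 10*log10(R_b) = 93.8000 - 79.9401 = 13.8599 dB
Margin = Eb/N0 - Eb/N0_req = 13.8599 - 10.6 = 3.2599 dB (link closes)

3.2599 dB


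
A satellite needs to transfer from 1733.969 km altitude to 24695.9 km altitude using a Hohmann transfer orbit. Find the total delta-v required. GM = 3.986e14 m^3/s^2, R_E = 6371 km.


r1 = 8104.9690 km = 8.104969e+06 m
r2 = 31066.9000 km = 3.10669e+07 m
dv1 = sqrt(mu/r1)*(sqrt(2*r2/(r1+r2)) - 1) = 1819.3935 m/s
dv2 = sqrt(mu/r2)*(1 - sqrt(2*r1/(r1+r2))) = 1277.7352 m/s
total dv = |dv1| + |dv2| = 1819.3935 + 1277.7352 = 3097.1287 m/s = 3.0971 km/s

3.0971 km/s


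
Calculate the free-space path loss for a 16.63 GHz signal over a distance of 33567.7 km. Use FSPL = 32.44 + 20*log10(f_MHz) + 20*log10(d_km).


f = 16.63 GHz = 16630.0000 MHz
d = 33567.7 km
FSPL = 32.44 + 20*log10(16630.0000) + 20*log10(33567.7)
FSPL = 32.44 + 84.4178 + 90.5184
FSPL = 207.3763 dB

207.3763 dB


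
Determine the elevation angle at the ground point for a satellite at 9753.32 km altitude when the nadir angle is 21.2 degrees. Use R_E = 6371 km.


r = R_E + alt = 16124.3200 km
Law of sines in the satellite / Earth-center / ground-point triangle:
  sin(nadir)/R_E = sin(90 + el)/r  =>  cos(el) = (r/R_E)*sin(nadir)
cos(el) = (16124.3200 / 6371.0000) * sin(21.2 deg) = 0.9152331
el = arccos(0.9152331) = 23.7611 deg
(Earth-central angle = 90 - nadir - el = 45.0389 deg)

23.7611 degrees


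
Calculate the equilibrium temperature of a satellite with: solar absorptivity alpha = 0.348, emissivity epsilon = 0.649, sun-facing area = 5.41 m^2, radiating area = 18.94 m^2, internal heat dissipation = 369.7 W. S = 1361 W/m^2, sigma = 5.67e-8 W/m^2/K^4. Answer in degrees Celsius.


Numerator = alpha*S*A_sun + Q_int = 0.348*1361*5.41 + 369.7 = 2932.0275 W
Denominator = eps*sigma*A_rad = 0.649*5.67e-8*18.94 = 6.969598e-07 W/K^4
T^4 = 4.2068818e+09 K^4
T = 254.6772 K = -18.4728 C

-18.4728 degrees Celsius


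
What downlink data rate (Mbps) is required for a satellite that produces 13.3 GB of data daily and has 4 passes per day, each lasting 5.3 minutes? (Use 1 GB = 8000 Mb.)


total contact time = 4 * 5.3 * 60 = 1272.0000 s
data = 13.3 GB = 106400.0000 Mb
rate = 106400.0000 / 1272.0000 = 83.6478 Mbps

83.6478 Mbps


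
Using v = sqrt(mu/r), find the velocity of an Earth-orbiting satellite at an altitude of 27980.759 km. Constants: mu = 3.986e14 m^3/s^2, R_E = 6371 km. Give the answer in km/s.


r = R_E + alt = 6371.0 + 27980.759 = 34351.7590 km = 3.4351759e+07 m
v = sqrt(mu/r) = sqrt(3.986e14 / 3.4351759e+07) = 3406.3883 m/s = 3.4064 km/s

3.4064 km/s


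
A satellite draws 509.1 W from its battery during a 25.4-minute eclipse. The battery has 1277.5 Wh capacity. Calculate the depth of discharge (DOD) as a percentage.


E_used = P * t / 60 = 509.1 * 25.4 / 60 = 215.5190 Wh
DOD = E_used / E_total * 100 = 215.5190 / 1277.5 * 100
DOD = 16.8704 %

16.8704 %


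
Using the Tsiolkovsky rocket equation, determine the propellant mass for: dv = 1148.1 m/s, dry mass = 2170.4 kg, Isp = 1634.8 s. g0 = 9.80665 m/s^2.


ve = Isp * g0 = 1634.8 * 9.80665 = 16031.911420 m/s
mass ratio = exp(dv/ve) = exp(1148.1/16031.911420) = 1.07423998
m_prop = m_dry * (mr - 1) = 2170.4 * (1.07423998 - 1)
m_prop = 161.1305 kg

161.1305 kg


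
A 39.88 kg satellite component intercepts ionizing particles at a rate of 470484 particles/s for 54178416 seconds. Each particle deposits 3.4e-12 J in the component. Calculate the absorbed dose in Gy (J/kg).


Total energy deposited = rate * time * E_per
  = 470484 * 54178416 * 3.4e-12 = 86.6663 J
Dose = E_total / mass = 86.6663 / 39.88
Dose = 2.1732 Gy

2.1732 Gy


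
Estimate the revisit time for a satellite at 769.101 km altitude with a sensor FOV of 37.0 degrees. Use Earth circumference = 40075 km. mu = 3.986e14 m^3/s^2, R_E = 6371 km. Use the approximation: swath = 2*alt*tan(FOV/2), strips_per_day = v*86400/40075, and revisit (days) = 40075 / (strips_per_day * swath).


swath = 2*769.101*tan(0.3228859) = 514.6752 km
v = sqrt(mu/r) = 7471.6491 m/s = 7.4716 km/s
strips/day = v*86400/40075 = 7.4716*86400/40075 = 16.1086
coverage/day = strips * swath = 16.1086 * 514.6752 = 8290.6754 km
revisit = 40075 / 8290.6754 = 4.8337 days

4.8337 days


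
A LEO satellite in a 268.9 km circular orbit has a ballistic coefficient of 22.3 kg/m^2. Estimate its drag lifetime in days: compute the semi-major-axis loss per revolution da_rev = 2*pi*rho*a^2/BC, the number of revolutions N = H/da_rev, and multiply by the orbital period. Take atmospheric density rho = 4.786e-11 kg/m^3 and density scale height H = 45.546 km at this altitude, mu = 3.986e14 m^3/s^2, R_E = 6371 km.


a = R_E + alt = 6639.9000 km = 6.6399e+06 m
da_rev = 2*pi*rho*a^2/BC = 2*pi*4.786e-11*(6.6399e+06)^2/22.3 = 594.525897 m per revolution
N = H/da_rev = 45546.0000 m / 594.525897 m = 76.6089 revolutions
P = 2*pi*sqrt(a^3/mu) = 5384.6010 s
lifetime = N*P = 76.6089 * 5384.6010 = 412508.5875 s = 4.7744 days

4.7744 days


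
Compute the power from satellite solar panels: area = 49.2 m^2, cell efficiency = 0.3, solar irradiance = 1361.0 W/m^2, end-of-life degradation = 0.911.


P = area * eta * S * degradation
P = 49.2 * 0.3 * 1361.0 * 0.911
P = 18300.4960 W

18300.4960 W


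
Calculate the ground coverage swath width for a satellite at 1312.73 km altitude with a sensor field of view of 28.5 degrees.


FOV = 28.5 deg = 0.4974188 rad
swath = 2 * alt * tan(FOV/2) = 2 * 1312.73 * tan(0.2487094)
swath = 2 * 1312.73 * 0.2539676
swath = 666.7819 km

666.7819 km


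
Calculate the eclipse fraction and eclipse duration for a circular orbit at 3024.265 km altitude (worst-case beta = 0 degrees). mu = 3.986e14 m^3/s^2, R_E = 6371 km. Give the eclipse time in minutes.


r = 9395.2650 km
T = 151.0510 min
Eclipse fraction = arcsin(R_E/r)/pi = arcsin(6371.0000/9395.2650)/pi
= arcsin(0.6781075)/pi = 0.2371996
Eclipse duration = 0.2371996 * 151.0510 = 35.8292 min

35.8292 minutes


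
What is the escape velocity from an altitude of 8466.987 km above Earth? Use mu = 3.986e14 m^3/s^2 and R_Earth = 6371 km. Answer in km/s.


r = 6371.0 + 8466.987 = 14837.9870 km = 1.4837987e+07 m
v_esc = sqrt(2*mu/r) = sqrt(2*3.986e14 / 1.4837987e+07)
v_esc = 7329.8680 m/s = 7.3299 km/s

7.3299 km/s


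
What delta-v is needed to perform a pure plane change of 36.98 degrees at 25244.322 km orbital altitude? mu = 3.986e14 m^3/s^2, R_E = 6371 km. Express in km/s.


r = 31615.3220 km = 3.1615322e+07 m
V = sqrt(mu/r) = 3550.7479 m/s
di = 36.98 deg = 0.6454228 rad
dV = 2*V*sin(di/2) = 2*3550.7479*sin(0.3227114)
dV = 2252.1623 m/s = 2.2522 km/s

2.2522 km/s


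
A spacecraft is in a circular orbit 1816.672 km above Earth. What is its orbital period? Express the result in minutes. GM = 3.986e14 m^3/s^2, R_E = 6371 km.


r = 8187.6720 km = 8.187672e+06 m
T = 2*pi*sqrt(r^3/mu) = 2*pi*sqrt(5.4888493e+20 / 3.986e14)
T = 7373.1297 s = 122.8855 min

122.8855 minutes


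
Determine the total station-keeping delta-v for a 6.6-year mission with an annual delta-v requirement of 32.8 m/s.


dV = rate * years = 32.8 * 6.6
dV = 216.4800 m/s

216.4800 m/s


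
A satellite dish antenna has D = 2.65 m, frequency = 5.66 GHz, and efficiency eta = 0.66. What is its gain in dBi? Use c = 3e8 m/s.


lambda = c/f = 3e8 / 5.66e+09 = 0.05300353 m
G = eta*(pi*D/lambda)^2 = 0.66*(pi*2.65/0.05300353)^2
G = 16282.6760 (linear)
G = 10*log10(16282.6760) = 42.1173 dBi

42.1173 dBi


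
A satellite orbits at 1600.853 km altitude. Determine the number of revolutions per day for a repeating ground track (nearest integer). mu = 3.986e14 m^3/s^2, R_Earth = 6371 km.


r = 7.971853e+06 m
T = 2*pi*sqrt(r^3/mu) = 7083.5366 s = 118.0589 min
revs/day = 1440 / 118.0589 = 12.1973
Rounded: 12 revolutions per day

12 revolutions per day


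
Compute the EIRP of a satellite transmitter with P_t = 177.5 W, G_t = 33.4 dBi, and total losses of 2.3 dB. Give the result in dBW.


Pt = 177.5 W = 22.4920 dBW
EIRP = Pt_dBW + Gt - losses = 22.4920 + 33.4 - 2.3 = 53.5920 dBW

53.5920 dBW


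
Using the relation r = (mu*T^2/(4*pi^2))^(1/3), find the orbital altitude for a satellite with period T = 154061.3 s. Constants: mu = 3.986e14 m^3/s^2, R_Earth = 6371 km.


T = 154061.3 s
r = (mu*T^2/(4*pi^2))^(1/3) = (3.986e14 * 154061.3^2 / (4*pi^2))^(1/3)
r = 6.2113818e+07 m = 62113.8179 km
alt = r - R_E = 62113.8179 - 6371 = 55742.8179 km

55742.8179 km


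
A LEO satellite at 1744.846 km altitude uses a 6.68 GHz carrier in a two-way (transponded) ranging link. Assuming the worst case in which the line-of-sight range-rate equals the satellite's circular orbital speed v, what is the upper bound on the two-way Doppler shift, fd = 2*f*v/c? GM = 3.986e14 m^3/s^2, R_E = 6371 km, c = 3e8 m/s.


r = 8.115846e+06 m
v = sqrt(mu/r) = 7008.1235 m/s (worst-case radial velocity)
f = 6.68 GHz = 6.68e+09 Hz
fd = 2*f*v/c = 2*6.68e+09*7008.1235/3.0e+08
fd = 312095.1012 Hz

312095.1012 Hz


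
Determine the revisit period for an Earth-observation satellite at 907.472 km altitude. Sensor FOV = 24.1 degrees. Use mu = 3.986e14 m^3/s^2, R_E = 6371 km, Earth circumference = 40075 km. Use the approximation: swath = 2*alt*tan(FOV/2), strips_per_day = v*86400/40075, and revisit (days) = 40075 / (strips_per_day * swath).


swath = 2*907.472*tan(0.2103122) = 387.4340 km
v = sqrt(mu/r) = 7400.2866 m/s = 7.4003 km/s
strips/day = v*86400/40075 = 7.4003*86400/40075 = 15.9547
coverage/day = strips * swath = 15.9547 * 387.4340 = 6181.3941 km
revisit = 40075 / 6181.3941 = 6.4832 days

6.4832 days


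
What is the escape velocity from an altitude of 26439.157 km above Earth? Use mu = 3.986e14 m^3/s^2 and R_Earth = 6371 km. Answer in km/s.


r = 6371.0 + 26439.157 = 32810.1570 km = 3.2810157e+07 m
v_esc = sqrt(2*mu/r) = sqrt(2*3.986e14 / 3.2810157e+07)
v_esc = 4929.2346 m/s = 4.9292 km/s

4.9292 km/s


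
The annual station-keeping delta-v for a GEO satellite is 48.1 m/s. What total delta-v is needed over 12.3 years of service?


dV = rate * years = 48.1 * 12.3
dV = 591.6300 m/s

591.6300 m/s


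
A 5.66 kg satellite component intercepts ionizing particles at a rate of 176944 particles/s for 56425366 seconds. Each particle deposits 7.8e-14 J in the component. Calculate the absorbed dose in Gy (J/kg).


Total energy deposited = rate * time * E_per
  = 176944 * 56425366 * 7.8e-14 = 0.7787621 J
Dose = E_total / mass = 0.7787621 / 5.66
Dose = 0.1375905 Gy

0.1376 Gy


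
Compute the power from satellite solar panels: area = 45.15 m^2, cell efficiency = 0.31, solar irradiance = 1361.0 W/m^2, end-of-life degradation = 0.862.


P = area * eta * S * degradation
P = 45.15 * 0.31 * 1361.0 * 0.862
P = 16420.4419 W

16420.4419 W


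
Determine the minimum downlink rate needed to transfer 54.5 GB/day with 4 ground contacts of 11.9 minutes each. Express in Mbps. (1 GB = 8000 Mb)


total contact time = 4 * 11.9 * 60 = 2856.0000 s
data = 54.5 GB = 436000.0000 Mb
rate = 436000.0000 / 2856.0000 = 152.6611 Mbps

152.6611 Mbps


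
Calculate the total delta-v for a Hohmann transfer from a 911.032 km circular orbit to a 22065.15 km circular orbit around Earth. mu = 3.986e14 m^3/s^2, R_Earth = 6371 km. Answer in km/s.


r1 = 7282.0320 km = 7.282032e+06 m
r2 = 28436.1500 km = 2.843615e+07 m
dv1 = sqrt(mu/r1)*(sqrt(2*r2/(r1+r2)) - 1) = 1937.2481 m/s
dv2 = sqrt(mu/r2)*(1 - sqrt(2*r1/(r1+r2))) = 1353.2513 m/s
total dv = |dv1| + |dv2| = 1937.2481 + 1353.2513 = 3290.4995 m/s = 3.2905 km/s

3.2905 km/s


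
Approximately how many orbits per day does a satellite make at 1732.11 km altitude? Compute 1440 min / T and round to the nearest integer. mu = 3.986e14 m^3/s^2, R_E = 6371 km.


r = 8.10311e+06 m
T = 2*pi*sqrt(r^3/mu) = 7259.2010 s = 120.9867 min
revs/day = 1440 / 120.9867 = 11.9021
Rounded: 12 revolutions per day

12 revolutions per day


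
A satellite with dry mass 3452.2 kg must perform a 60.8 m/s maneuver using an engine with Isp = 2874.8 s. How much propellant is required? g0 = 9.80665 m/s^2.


ve = Isp * g0 = 2874.8 * 9.80665 = 28192.157420 m/s
mass ratio = exp(dv/ve) = exp(60.8/28192.157420) = 1.00215896
m_prop = m_dry * (mr - 1) = 3452.2 * (1.00215896 - 1)
m_prop = 7.4531 kg

7.4531 kg


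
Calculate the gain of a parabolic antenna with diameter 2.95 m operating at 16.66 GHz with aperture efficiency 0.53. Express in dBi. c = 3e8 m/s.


lambda = c/f = 3e8 / 1.666e+10 = 0.0180072 m
G = eta*(pi*D/lambda)^2 = 0.53*(pi*2.95/0.0180072)^2
G = 140387.0770 (linear)
G = 10*log10(140387.0770) = 51.4733 dBi

51.4733 dBi


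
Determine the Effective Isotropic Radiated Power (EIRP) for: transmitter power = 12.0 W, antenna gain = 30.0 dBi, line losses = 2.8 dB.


Pt = 12.0 W = 10.7918 dBW
EIRP = Pt_dBW + Gt - losses = 10.7918 + 30.0 - 2.8 = 37.9918 dBW

37.9918 dBW
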